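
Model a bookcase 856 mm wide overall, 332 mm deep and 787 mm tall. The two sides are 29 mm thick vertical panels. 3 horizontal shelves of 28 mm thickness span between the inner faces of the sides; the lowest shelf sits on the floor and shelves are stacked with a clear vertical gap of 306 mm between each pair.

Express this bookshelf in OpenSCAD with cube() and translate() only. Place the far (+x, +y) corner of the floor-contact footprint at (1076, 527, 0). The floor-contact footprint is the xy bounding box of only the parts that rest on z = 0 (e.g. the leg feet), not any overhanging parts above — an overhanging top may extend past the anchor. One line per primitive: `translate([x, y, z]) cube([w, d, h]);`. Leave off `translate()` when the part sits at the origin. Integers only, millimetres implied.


translate([220, 195, 0]) cube([29, 332, 787]);
translate([1047, 195, 0]) cube([29, 332, 787]);
translate([249, 195, 0]) cube([798, 332, 28]);
translate([249, 195, 334]) cube([798, 332, 28]);
translate([249, 195, 668]) cube([798, 332, 28]);


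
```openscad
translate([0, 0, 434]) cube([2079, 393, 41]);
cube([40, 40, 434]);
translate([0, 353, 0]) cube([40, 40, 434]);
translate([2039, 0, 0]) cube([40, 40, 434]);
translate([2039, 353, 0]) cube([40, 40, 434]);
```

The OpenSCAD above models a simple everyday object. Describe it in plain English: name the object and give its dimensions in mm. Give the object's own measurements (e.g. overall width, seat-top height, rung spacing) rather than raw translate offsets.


A long wooden bench with a 2079 mm (x) × 393 mm (y) seat, 41 mm thick, its top surface 475 mm above the floor. Four 40 mm square legs at the seat corners, flush with the edges, run from z = 0 to the seat underside.


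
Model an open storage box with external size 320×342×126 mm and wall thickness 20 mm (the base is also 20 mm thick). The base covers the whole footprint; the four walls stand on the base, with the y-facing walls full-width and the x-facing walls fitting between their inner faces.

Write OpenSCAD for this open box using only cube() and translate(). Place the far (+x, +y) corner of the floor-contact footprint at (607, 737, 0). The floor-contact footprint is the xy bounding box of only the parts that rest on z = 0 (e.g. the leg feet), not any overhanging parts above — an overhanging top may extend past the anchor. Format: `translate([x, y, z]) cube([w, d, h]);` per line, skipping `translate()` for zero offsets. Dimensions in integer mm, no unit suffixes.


translate([287, 395, 0]) cube([320, 342, 20]);
translate([287, 395, 20]) cube([320, 20, 106]);
translate([287, 717, 20]) cube([320, 20, 106]);
translate([287, 415, 20]) cube([20, 302, 106]);
translate([587, 415, 20]) cube([20, 302, 106]);


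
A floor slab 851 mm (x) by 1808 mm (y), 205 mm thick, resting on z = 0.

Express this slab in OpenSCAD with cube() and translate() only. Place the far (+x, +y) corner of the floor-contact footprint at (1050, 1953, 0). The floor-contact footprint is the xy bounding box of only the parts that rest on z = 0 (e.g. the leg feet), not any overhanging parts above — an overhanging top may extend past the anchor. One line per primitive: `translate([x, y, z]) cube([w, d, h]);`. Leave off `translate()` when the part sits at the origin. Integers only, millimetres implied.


translate([199, 145, 0]) cube([851, 1808, 205]);


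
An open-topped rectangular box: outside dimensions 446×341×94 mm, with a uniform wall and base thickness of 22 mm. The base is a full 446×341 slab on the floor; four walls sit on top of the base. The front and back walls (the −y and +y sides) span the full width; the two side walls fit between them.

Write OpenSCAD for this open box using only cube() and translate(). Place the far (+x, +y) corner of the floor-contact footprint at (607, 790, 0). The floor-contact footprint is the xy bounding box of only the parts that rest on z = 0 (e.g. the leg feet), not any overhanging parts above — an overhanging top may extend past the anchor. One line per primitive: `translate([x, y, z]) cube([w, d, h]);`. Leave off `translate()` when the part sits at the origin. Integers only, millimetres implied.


translate([161, 449, 0]) cube([446, 341, 22]);
translate([161, 449, 22]) cube([446, 22, 72]);
translate([161, 768, 22]) cube([446, 22, 72]);
translate([161, 471, 22]) cube([22, 297, 72]);
translate([585, 471, 22]) cube([22, 297, 72]);


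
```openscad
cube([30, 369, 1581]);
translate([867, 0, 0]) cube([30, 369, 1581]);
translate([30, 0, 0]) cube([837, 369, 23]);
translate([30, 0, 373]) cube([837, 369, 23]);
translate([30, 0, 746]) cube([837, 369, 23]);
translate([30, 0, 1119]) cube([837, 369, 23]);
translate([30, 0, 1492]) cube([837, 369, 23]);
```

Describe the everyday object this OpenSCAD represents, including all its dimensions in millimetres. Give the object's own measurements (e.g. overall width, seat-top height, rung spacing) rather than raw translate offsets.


An open bookshelf. Two side panels, each 30 mm thick, 369 mm deep and 1581 mm tall, stand 897 mm apart (outside-to-outside). Between them sit 5 shelves, each 23 mm thick and 369 mm deep, spanning the full gap between the sides. The bottom shelf rests on the floor (its underside at z = 0) and the clear gap between one shelf's top and the next shelf's underside is 350 mm.


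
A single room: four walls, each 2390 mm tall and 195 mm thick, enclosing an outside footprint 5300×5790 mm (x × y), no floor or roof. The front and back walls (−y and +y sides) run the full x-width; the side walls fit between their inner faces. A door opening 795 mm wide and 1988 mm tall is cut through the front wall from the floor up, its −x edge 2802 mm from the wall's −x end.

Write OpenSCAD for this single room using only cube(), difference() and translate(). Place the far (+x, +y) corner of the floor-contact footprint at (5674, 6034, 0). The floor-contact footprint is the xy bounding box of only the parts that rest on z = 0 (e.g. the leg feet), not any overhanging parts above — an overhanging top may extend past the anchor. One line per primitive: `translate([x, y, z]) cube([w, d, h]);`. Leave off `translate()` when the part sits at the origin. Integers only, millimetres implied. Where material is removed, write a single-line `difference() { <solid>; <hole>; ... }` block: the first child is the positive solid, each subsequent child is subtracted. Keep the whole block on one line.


difference() { translate([374, 244, 0]) cube([5300, 195, 2390]); translate([3176, 244, 0]) cube([795, 195, 1988]); }
translate([374, 5839, 0]) cube([5300, 195, 2390]);
translate([374, 439, 0]) cube([195, 5400, 2390]);
translate([5479, 439, 0]) cube([195, 5400, 2390]);


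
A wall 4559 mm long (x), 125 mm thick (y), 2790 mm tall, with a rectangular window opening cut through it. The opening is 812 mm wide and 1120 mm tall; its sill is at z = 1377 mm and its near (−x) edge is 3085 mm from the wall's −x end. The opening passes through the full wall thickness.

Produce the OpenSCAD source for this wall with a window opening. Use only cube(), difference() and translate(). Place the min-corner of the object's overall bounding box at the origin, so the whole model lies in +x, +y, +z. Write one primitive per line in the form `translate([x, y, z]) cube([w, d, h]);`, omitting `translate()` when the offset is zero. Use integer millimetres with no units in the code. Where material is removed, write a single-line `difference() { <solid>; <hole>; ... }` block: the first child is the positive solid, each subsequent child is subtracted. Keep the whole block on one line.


difference() { cube([4559, 125, 2790]); translate([3085, 0, 1377]) cube([812, 125, 1120]); }


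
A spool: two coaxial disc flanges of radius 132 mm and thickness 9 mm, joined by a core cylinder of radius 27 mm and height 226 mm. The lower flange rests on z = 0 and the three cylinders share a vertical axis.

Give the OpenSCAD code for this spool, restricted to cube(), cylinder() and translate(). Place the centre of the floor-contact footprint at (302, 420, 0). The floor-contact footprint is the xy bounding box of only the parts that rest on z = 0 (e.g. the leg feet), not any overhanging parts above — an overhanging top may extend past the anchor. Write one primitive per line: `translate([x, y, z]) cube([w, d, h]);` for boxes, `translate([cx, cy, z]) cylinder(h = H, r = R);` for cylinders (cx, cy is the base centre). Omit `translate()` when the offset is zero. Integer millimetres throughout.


translate([302, 420, 0]) cylinder(h = 9, r = 132);
translate([302, 420, 9]) cylinder(h = 226, r = 27);
translate([302, 420, 235]) cylinder(h = 9, r = 132);


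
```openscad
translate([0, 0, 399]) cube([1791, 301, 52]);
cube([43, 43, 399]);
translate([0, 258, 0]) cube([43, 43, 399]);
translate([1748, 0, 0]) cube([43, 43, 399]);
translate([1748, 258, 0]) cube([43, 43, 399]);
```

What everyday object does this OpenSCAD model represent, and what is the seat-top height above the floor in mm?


A bench. The seat-top height is 451 mm.

A long slab on four corner posts — a bench. The slab sits at z = 399 with thickness 52, so the top is 399 + 52 = 451 mm.


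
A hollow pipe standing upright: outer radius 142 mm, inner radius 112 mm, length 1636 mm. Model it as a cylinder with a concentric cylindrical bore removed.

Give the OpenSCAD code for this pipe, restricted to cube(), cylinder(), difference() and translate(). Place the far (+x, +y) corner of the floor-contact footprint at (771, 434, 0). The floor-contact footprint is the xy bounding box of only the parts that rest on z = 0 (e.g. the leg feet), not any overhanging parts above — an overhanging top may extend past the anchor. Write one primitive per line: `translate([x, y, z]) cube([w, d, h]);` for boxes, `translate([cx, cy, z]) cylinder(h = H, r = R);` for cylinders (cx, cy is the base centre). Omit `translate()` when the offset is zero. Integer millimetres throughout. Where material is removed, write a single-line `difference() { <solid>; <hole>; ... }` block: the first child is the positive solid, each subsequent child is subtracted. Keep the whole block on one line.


difference() { translate([629, 292, 0]) cylinder(h = 1636, r = 142); translate([629, 292, 0]) cylinder(h = 1636, r = 112); }


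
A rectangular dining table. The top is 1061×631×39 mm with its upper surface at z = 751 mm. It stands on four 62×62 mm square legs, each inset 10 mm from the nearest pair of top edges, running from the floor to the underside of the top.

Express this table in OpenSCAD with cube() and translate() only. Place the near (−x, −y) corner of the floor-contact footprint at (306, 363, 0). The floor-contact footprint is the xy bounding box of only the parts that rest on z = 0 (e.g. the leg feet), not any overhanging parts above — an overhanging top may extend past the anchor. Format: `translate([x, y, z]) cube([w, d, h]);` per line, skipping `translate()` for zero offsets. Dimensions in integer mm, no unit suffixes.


// leg_h = 751 - 39 = 712
translate([296, 353, 712]) cube([1061, 631, 39]);
translate([306, 363, 0]) cube([62, 62, 712]);
translate([1285, 363, 0]) cube([62, 62, 712]);
translate([306, 912, 0]) cube([62, 62, 712]);
translate([1285, 912, 0]) cube([62, 62, 712]);


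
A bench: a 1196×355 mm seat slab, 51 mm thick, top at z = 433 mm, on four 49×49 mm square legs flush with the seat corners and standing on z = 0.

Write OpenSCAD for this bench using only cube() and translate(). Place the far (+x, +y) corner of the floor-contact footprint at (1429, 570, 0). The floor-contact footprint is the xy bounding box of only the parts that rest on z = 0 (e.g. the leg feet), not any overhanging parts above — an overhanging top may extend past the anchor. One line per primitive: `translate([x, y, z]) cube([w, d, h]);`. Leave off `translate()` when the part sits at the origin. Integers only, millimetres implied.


translate([233, 215, 382]) cube([1196, 355, 51]);
translate([233, 215, 0]) cube([49, 49, 382]);
translate([233, 521, 0]) cube([49, 49, 382]);
translate([1380, 215, 0]) cube([49, 49, 382]);
translate([1380, 521, 0]) cube([49, 49, 382]);


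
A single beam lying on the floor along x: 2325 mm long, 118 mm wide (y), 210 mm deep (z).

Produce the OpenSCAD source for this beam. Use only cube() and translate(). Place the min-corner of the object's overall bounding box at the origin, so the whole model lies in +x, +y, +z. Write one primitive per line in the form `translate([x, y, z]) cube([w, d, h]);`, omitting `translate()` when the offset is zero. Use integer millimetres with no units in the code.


cube([2325, 118, 210]);


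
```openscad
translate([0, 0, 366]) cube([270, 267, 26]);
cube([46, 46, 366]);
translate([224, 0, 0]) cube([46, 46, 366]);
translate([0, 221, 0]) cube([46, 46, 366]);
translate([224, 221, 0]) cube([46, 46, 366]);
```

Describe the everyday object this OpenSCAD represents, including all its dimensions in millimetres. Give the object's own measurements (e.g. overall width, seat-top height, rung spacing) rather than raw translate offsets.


A four-legged stool. The seat is a 270×267×26 mm slab whose top surface is at z = 392 mm; four square legs, each 46×46 mm in cross-section, run from the floor (z = 0) to the underside of the seat, each flush with a corner of the seat.


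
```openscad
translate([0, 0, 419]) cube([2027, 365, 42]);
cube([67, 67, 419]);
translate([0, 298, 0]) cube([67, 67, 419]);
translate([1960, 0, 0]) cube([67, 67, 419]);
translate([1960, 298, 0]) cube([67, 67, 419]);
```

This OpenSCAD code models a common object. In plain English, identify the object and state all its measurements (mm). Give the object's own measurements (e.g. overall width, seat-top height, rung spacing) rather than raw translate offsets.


A long wooden bench with a 2027 mm (x) × 365 mm (y) seat, 42 mm thick, its top surface 461 mm above the floor. Four 67 mm square legs at the seat corners, flush with the edges, run from z = 0 to the seat underside.


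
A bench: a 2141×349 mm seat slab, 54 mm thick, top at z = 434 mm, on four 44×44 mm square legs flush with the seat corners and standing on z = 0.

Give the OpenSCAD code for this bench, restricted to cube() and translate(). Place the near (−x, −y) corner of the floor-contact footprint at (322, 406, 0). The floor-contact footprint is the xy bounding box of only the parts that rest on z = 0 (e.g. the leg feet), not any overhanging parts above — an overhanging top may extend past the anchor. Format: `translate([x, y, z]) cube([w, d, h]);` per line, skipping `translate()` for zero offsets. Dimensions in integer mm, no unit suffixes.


translate([322, 406, 380]) cube([2141, 349, 54]);
translate([322, 406, 0]) cube([44, 44, 380]);
translate([322, 711, 0]) cube([44, 44, 380]);
translate([2419, 406, 0]) cube([44, 44, 380]);
translate([2419, 711, 0]) cube([44, 44, 380]);


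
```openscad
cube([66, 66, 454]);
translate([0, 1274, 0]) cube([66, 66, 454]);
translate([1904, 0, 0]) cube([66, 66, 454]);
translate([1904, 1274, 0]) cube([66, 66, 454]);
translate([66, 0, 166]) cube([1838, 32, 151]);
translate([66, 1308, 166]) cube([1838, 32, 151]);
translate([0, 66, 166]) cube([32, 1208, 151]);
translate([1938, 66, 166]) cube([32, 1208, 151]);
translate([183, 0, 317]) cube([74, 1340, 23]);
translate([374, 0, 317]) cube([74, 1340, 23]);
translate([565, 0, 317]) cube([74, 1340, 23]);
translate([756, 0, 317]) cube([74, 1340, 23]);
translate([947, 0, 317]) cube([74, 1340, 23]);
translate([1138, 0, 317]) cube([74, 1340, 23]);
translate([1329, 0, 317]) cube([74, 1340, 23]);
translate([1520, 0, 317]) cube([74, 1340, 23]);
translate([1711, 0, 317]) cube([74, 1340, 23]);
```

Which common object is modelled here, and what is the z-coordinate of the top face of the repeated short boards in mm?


A bed frame. The slat-top height is 340 mm.

Four posts, four rails, and a row of slats — a bed frame. Slats sit on the rails at z = 166 + 151 = 317; with slat thickness 23, the top is 340 mm.


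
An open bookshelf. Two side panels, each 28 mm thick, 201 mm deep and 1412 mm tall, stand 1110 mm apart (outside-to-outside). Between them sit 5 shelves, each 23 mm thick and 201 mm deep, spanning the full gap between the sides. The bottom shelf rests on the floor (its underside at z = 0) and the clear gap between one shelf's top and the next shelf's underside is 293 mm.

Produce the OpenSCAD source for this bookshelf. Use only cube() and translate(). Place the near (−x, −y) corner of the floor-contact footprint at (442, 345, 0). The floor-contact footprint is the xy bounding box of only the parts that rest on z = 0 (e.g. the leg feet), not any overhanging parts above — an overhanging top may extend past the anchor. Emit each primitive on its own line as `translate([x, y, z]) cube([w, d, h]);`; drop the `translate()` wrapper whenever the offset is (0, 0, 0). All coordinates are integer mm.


translate([442, 345, 0]) cube([28, 201, 1412]);
translate([1524, 345, 0]) cube([28, 201, 1412]);
translate([470, 345, 0]) cube([1054, 201, 23]);
translate([470, 345, 316]) cube([1054, 201, 23]);
translate([470, 345, 632]) cube([1054, 201, 23]);
translate([470, 345, 948]) cube([1054, 201, 23]);
translate([470, 345, 1264]) cube([1054, 201, 23]);


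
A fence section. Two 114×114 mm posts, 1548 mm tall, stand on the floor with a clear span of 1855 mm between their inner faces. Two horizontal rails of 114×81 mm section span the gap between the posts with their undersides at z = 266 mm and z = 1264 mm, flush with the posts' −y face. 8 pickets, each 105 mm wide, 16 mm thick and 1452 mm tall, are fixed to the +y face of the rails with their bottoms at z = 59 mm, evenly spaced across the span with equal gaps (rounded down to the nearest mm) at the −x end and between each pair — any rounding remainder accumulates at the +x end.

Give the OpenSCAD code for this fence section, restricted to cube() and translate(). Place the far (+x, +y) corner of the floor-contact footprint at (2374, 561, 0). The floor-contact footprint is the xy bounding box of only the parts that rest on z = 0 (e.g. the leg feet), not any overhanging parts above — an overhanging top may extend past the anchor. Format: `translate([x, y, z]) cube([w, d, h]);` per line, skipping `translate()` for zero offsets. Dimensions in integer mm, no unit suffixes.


translate([291, 447, 0]) cube([114, 114, 1548]);
translate([2260, 447, 0]) cube([114, 114, 1548]);
translate([405, 447, 266]) cube([1855, 114, 81]);
translate([405, 447, 1264]) cube([1855, 114, 81]);
translate([517, 561, 59]) cube([105, 16, 1452]);
translate([734, 561, 59]) cube([105, 16, 1452]);
translate([951, 561, 59]) cube([105, 16, 1452]);
translate([1168, 561, 59]) cube([105, 16, 1452]);
translate([1385, 561, 59]) cube([105, 16, 1452]);
translate([1602, 561, 59]) cube([105, 16, 1452]);
translate([1819, 561, 59]) cube([105, 16, 1452]);
translate([2036, 561, 59]) cube([105, 16, 1452]);


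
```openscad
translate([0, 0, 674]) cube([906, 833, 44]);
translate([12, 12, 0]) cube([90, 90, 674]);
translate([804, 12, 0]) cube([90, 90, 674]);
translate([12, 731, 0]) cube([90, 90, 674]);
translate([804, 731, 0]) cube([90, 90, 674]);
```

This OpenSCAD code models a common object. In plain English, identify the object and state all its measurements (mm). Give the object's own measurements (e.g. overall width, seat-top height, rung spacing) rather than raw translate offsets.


A rectangular dining table. The top is 906×833×44 mm with its upper surface at z = 718 mm. It stands on four 90×90 mm square legs, each inset 12 mm from the nearest pair of top edges, running from the floor to the underside of the top.


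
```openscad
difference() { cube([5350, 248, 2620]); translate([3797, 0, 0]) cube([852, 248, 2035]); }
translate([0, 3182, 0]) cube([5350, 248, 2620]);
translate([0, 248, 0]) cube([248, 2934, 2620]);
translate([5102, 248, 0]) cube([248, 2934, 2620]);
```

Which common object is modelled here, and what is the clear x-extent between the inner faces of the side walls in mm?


A single room. The interior width is 4854 mm.

Four walls enclosing a rectangle with a door in the front wall — a room. Outside width 5350 minus two 248 mm walls gives 4854 mm.


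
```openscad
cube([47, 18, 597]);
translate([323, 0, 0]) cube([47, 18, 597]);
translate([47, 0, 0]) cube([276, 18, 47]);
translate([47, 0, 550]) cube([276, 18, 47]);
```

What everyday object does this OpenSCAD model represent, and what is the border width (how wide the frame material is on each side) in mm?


A picture frame. The border width is 47 mm.

Four thin pieces enclosing a rectangular opening — a picture frame. The two full-height stiles are 597 mm tall; the top rail sits at z = 550 and is 47 mm tall, so the border above the opening is 597 − 550 = 47 mm, matching the stile x-width.


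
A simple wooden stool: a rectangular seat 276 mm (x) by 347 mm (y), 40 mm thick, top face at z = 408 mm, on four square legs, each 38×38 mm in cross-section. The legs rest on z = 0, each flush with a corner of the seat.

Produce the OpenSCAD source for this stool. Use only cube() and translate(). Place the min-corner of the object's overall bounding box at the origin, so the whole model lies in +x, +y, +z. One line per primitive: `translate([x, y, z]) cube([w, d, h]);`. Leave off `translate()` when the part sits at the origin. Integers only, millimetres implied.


translate([0, 0, 368]) cube([276, 347, 40]);
cube([38, 38, 368]);
translate([238, 0, 0]) cube([38, 38, 368]);
translate([0, 309, 0]) cube([38, 38, 368]);
translate([238, 309, 0]) cube([38, 38, 368]);


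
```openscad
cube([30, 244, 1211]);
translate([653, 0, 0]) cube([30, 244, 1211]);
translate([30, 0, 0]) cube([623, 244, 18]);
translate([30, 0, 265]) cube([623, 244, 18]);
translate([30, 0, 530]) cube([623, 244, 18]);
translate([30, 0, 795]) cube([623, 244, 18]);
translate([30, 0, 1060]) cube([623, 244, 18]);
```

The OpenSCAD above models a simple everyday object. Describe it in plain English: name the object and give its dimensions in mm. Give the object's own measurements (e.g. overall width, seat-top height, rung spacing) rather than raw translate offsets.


An open bookshelf. Two side panels, each 30 mm thick, 244 mm deep and 1211 mm tall, stand 683 mm apart (outside-to-outside). Between them sit 5 shelves, each 18 mm thick and 244 mm deep, spanning the full gap between the sides. The bottom shelf rests on the floor (its underside at z = 0) and the clear gap between one shelf's top and the next shelf's underside is 247 mm.


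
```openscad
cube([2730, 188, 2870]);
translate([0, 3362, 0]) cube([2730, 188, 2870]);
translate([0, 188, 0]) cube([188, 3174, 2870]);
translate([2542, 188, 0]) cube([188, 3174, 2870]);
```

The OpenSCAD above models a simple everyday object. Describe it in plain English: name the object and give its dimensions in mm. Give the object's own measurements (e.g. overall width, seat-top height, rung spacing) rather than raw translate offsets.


The wall frame of a small rectangular building: four walls, each 2870 mm tall and 188 mm thick, enclosing a footprint 2730 mm (x) by 3550 mm (y) outside-to-outside, with no floor or roof. The front and back walls (the −y and +y sides) span the full width; the two side walls fit between them.


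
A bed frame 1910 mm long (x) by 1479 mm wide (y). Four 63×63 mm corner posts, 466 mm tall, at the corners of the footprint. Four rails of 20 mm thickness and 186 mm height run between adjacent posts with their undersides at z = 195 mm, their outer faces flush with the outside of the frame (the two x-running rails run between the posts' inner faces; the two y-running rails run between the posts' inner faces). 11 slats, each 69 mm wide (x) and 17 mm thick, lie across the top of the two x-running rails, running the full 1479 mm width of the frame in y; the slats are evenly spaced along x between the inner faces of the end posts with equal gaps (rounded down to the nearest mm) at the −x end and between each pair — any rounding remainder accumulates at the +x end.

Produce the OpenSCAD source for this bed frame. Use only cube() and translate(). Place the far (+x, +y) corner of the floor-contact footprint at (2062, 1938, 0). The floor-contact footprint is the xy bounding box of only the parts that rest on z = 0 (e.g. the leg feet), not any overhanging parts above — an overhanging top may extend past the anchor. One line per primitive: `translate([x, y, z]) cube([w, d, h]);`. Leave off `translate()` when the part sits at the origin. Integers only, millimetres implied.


translate([152, 459, 0]) cube([63, 63, 466]);
translate([152, 1875, 0]) cube([63, 63, 466]);
translate([1999, 459, 0]) cube([63, 63, 466]);
translate([1999, 1875, 0]) cube([63, 63, 466]);
translate([215, 459, 195]) cube([1784, 20, 186]);
translate([215, 1918, 195]) cube([1784, 20, 186]);
translate([152, 522, 195]) cube([20, 1353, 186]);
translate([2042, 522, 195]) cube([20, 1353, 186]);
translate([300, 459, 381]) cube([69, 1479, 17]);
translate([454, 459, 381]) cube([69, 1479, 17]);
translate([608, 459, 381]) cube([69, 1479, 17]);
translate([762, 459, 381]) cube([69, 1479, 17]);
translate([916, 459, 381]) cube([69, 1479, 17]);
translate([1070, 459, 381]) cube([69, 1479, 17]);
translate([1224, 459, 381]) cube([69, 1479, 17]);
translate([1378, 459, 381]) cube([69, 1479, 17]);
translate([1532, 459, 381]) cube([69, 1479, 17]);
translate([1686, 459, 381]) cube([69, 1479, 17]);
translate([1840, 459, 381]) cube([69, 1479, 17]);


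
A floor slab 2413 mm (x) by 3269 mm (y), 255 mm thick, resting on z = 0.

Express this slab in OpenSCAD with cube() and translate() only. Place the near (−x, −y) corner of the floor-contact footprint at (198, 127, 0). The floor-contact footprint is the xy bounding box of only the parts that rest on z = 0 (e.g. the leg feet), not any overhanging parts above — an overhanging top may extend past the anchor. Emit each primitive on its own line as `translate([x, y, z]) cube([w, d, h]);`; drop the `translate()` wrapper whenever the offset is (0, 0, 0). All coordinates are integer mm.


translate([198, 127, 0]) cube([2413, 3269, 255]);


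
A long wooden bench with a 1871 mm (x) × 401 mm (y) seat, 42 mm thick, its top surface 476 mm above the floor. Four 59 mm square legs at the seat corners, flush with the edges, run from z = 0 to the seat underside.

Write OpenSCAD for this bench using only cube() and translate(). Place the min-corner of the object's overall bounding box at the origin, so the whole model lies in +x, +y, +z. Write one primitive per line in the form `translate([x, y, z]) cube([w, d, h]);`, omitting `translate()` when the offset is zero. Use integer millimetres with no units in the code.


translate([0, 0, 434]) cube([1871, 401, 42]);
cube([59, 59, 434]);
translate([0, 342, 0]) cube([59, 59, 434]);
translate([1812, 0, 0]) cube([59, 59, 434]);
translate([1812, 342, 0]) cube([59, 59, 434]);


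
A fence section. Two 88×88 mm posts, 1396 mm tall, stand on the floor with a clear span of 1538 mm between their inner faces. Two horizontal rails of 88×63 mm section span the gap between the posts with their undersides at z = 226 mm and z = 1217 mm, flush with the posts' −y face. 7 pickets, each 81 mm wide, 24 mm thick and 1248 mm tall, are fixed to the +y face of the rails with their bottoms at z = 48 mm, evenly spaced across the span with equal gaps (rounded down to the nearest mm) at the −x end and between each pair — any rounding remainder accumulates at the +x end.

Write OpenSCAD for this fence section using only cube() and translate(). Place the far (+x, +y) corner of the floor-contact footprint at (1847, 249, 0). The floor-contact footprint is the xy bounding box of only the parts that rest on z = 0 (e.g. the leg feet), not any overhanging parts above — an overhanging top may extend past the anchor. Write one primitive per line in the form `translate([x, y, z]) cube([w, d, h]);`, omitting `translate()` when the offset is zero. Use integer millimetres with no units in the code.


translate([133, 161, 0]) cube([88, 88, 1396]);
translate([1759, 161, 0]) cube([88, 88, 1396]);
translate([221, 161, 226]) cube([1538, 88, 63]);
translate([221, 161, 1217]) cube([1538, 88, 63]);
translate([342, 249, 48]) cube([81, 24, 1248]);
translate([544, 249, 48]) cube([81, 24, 1248]);
translate([746, 249, 48]) cube([81, 24, 1248]);
translate([948, 249, 48]) cube([81, 24, 1248]);
translate([1150, 249, 48]) cube([81, 24, 1248]);
translate([1352, 249, 48]) cube([81, 24, 1248]);
translate([1554, 249, 48]) cube([81, 24, 1248]);


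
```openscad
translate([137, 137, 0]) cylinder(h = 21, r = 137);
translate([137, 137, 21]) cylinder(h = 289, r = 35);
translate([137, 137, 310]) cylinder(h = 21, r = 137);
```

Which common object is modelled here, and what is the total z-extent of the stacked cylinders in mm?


A spool. The overall height is 331 mm.

Three coaxial cylinders, large–small–large — a spool. Two 21 mm flanges and a 289 mm core give 21 + 289 + 21 = 331 mm.


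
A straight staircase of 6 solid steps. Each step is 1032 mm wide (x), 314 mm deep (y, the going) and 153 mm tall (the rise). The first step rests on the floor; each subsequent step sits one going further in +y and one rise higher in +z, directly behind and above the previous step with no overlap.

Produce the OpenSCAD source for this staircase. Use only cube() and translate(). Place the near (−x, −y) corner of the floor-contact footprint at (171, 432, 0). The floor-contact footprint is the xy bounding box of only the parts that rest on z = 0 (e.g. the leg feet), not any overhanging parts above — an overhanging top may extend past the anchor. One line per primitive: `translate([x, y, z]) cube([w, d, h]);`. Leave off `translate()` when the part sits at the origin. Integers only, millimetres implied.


translate([171, 432, 0]) cube([1032, 314, 153]);
translate([171, 746, 153]) cube([1032, 314, 153]);
translate([171, 1060, 306]) cube([1032, 314, 153]);
translate([171, 1374, 459]) cube([1032, 314, 153]);
translate([171, 1688, 612]) cube([1032, 314, 153]);
translate([171, 2002, 765]) cube([1032, 314, 153]);


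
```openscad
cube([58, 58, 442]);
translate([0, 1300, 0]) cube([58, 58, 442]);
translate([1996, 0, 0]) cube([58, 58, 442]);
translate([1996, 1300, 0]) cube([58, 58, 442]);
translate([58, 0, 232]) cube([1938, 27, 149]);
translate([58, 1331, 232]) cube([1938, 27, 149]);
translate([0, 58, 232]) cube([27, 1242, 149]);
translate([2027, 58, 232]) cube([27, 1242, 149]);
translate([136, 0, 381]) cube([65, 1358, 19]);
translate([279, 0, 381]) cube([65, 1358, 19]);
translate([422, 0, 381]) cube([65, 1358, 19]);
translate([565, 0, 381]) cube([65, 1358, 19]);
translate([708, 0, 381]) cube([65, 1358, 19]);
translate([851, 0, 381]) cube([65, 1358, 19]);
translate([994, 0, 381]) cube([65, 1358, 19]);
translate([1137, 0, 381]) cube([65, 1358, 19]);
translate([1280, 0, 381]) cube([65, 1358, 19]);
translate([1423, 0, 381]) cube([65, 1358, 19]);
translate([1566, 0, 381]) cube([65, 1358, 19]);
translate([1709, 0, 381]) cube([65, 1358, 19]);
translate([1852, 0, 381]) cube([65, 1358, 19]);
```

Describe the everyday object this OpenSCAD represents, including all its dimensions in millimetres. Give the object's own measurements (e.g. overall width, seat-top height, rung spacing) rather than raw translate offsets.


A bed frame 2054 mm long (x) by 1358 mm wide (y). Four 58×58 mm corner posts, 442 mm tall, at the corners of the footprint. Four rails of 27 mm thickness and 149 mm height run between adjacent posts with their undersides at z = 232 mm, their outer faces flush with the outside of the frame (the two x-running rails run between the posts' inner faces; the two y-running rails run between the posts' inner faces). 13 slats, each 65 mm wide (x) and 19 mm thick, lie across the top of the two x-running rails, running the full 1358 mm width of the frame in y; along x they sit between the end posts with a 78 mm gap after the −x posts and between neighbouring slats, leaving 79 mm before the +x posts.


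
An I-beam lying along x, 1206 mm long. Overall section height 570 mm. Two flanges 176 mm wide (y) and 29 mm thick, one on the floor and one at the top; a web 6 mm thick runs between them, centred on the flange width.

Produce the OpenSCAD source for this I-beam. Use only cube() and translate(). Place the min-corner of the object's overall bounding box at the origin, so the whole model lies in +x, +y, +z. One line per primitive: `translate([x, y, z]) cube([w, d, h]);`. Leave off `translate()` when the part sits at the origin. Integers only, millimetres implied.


cube([1206, 176, 29]);
translate([0, 85, 29]) cube([1206, 6, 512]);
translate([0, 0, 541]) cube([1206, 176, 29]);


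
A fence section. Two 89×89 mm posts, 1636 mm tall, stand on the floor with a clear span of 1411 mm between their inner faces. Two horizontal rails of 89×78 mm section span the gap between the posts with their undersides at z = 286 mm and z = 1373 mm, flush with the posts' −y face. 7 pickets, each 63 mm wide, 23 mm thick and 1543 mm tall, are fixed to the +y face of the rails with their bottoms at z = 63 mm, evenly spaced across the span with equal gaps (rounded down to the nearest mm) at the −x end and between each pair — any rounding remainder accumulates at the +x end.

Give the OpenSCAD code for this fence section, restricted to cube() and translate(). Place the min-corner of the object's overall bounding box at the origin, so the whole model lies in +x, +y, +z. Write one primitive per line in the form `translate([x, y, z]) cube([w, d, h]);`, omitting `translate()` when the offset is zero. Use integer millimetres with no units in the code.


cube([89, 89, 1636]);
translate([1500, 0, 0]) cube([89, 89, 1636]);
translate([89, 0, 286]) cube([1411, 89, 78]);
translate([89, 0, 1373]) cube([1411, 89, 78]);
translate([210, 89, 63]) cube([63, 23, 1543]);
translate([394, 89, 63]) cube([63, 23, 1543]);
translate([578, 89, 63]) cube([63, 23, 1543]);
translate([762, 89, 63]) cube([63, 23, 1543]);
translate([946, 89, 63]) cube([63, 23, 1543]);
translate([1130, 89, 63]) cube([63, 23, 1543]);
translate([1314, 89, 63]) cube([63, 23, 1543]);


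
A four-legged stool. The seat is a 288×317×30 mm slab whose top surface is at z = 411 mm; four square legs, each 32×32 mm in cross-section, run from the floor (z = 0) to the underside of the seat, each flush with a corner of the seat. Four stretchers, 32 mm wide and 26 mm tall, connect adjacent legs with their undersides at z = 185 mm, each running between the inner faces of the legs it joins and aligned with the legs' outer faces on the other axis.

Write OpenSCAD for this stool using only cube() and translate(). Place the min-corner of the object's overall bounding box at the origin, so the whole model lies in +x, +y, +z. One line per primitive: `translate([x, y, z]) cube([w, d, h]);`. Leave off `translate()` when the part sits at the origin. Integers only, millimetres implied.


translate([0, 0, 381]) cube([288, 317, 30]);
cube([32, 32, 381]);
translate([256, 0, 0]) cube([32, 32, 381]);
translate([0, 285, 0]) cube([32, 32, 381]);
translate([256, 285, 0]) cube([32, 32, 381]);
translate([32, 0, 185]) cube([224, 32, 26]);
translate([32, 285, 185]) cube([224, 32, 26]);
translate([0, 32, 185]) cube([32, 253, 26]);
translate([256, 32, 185]) cube([32, 253, 26]);


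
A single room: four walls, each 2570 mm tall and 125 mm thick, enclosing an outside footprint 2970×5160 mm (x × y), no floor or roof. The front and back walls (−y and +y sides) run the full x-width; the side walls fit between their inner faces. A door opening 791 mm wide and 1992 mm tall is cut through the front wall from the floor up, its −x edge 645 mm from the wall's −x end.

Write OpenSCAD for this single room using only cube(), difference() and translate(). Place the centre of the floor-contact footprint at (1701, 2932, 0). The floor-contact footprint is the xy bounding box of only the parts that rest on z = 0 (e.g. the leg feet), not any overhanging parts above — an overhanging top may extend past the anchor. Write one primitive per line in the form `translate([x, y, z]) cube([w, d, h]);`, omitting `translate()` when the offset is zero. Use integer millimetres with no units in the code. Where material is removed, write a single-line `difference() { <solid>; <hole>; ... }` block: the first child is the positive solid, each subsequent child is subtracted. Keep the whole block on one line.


difference() { translate([216, 352, 0]) cube([2970, 125, 2570]); translate([861, 352, 0]) cube([791, 125, 1992]); }
translate([216, 5387, 0]) cube([2970, 125, 2570]);
translate([216, 477, 0]) cube([125, 4910, 2570]);
translate([3061, 477, 0]) cube([125, 4910, 2570]);


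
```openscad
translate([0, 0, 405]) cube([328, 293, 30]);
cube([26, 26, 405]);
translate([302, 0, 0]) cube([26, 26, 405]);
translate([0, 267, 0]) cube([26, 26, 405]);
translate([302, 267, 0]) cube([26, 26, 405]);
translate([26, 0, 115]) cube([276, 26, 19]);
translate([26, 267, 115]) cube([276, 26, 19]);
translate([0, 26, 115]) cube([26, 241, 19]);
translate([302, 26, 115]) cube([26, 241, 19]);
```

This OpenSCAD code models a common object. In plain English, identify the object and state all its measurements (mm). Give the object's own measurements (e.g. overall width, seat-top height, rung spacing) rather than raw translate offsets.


A four-legged stool. The seat is a 328×293×30 mm slab whose top surface is at z = 435 mm; four square legs, each 26×26 mm in cross-section, run from the floor (z = 0) to the underside of the seat, each flush with a corner of the seat. Four stretchers, 26 mm wide and 19 mm tall, connect adjacent legs with their undersides at z = 115 mm, each running between the inner faces of the legs it joins and aligned with the legs' outer faces on the other axis.


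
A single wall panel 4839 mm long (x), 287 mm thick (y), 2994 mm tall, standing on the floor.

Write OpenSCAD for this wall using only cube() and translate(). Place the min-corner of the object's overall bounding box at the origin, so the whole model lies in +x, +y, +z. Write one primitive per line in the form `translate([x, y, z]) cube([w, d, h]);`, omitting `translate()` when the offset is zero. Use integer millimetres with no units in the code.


cube([4839, 287, 2994]);


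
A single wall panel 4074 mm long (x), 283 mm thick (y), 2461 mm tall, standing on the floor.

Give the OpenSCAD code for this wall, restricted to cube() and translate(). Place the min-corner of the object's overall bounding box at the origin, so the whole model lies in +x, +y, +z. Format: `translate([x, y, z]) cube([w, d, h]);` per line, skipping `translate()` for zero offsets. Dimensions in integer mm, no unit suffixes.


cube([4074, 283, 2461]);


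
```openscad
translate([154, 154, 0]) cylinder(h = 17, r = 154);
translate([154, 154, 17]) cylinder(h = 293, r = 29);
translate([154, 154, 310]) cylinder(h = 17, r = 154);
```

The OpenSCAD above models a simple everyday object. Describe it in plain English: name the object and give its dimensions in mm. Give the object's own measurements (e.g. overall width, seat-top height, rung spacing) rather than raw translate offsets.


A spool: two coaxial disc flanges of radius 154 mm and thickness 17 mm, joined by a core cylinder of radius 29 mm and height 293 mm. The lower flange rests on z = 0 and the three cylinders share a vertical axis.


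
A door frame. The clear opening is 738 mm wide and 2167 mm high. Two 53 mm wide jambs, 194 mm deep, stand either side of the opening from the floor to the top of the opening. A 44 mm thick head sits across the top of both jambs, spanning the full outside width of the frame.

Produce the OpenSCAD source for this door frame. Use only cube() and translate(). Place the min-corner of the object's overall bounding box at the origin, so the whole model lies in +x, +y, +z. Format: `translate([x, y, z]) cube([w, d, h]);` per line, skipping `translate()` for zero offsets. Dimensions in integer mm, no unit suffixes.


cube([53, 194, 2167]);
translate([791, 0, 0]) cube([53, 194, 2167]);
translate([0, 0, 2167]) cube([844, 194, 44]);


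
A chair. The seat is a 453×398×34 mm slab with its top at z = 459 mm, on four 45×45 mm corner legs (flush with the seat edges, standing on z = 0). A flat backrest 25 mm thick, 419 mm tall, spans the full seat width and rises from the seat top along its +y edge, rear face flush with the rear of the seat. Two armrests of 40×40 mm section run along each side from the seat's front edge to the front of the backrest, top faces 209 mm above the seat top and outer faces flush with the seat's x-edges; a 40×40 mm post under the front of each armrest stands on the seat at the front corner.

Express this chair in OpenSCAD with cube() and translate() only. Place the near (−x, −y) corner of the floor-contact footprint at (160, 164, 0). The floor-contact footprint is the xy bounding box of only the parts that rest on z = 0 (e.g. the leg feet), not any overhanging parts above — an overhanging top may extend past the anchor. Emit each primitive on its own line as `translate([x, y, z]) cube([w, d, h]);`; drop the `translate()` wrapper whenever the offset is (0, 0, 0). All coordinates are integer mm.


translate([160, 164, 425]) cube([453, 398, 34]);
translate([160, 164, 0]) cube([45, 45, 425]);
translate([568, 164, 0]) cube([45, 45, 425]);
translate([160, 517, 0]) cube([45, 45, 425]);
translate([568, 517, 0]) cube([45, 45, 425]);
translate([160, 537, 459]) cube([453, 25, 419]);
translate([160, 164, 628]) cube([40, 373, 40]);
translate([573, 164, 628]) cube([40, 373, 40]);
translate([160, 164, 459]) cube([40, 40, 169]);
translate([573, 164, 459]) cube([40, 40, 169]);
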